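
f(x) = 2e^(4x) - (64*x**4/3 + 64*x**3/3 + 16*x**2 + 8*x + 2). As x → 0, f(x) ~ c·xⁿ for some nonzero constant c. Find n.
5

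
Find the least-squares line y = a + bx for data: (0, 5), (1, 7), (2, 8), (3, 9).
a = 53/10, b = 13/10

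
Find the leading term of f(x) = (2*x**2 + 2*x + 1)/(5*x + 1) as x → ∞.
2*x/5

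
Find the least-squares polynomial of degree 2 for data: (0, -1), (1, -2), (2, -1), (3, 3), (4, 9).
-34/35 + (-33/14)x + (17/14)x²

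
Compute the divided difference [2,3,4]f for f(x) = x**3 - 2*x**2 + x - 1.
7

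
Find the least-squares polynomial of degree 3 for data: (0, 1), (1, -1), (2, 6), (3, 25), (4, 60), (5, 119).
5/6 + (-899/252)x + (59/42)x² + (29/36)x³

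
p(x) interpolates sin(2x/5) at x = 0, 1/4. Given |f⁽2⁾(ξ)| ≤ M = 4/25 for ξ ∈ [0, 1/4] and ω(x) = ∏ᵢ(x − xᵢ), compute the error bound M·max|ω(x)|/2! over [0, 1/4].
1/800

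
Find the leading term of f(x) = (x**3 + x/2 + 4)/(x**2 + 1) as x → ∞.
x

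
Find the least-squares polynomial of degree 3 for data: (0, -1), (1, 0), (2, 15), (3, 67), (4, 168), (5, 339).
-107/126 + (-223/108)x + (-157/252)x² + (79/27)x³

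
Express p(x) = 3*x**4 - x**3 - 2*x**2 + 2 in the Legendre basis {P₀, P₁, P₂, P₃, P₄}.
(29/15)P₀ + (-3/5)P₁ + (8/21)P₂ + (-2/5)P₃ + (24/35)P₄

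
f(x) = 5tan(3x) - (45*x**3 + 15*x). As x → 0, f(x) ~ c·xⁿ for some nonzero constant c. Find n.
5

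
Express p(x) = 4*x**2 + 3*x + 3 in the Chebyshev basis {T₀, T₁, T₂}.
(5)T₀ + (3)T₁ + (2)T₂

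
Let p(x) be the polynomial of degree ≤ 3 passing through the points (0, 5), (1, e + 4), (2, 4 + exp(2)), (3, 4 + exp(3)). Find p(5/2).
-5*e/16 + 65/16 + 5*exp(3)/16 + 15*exp(2)/16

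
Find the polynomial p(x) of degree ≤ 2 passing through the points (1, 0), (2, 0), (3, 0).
0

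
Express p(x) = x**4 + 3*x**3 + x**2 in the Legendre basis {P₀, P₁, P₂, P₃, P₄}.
(8/15)P₀ + (9/5)P₁ + (26/21)P₂ + (6/5)P₃ + (8/35)P₄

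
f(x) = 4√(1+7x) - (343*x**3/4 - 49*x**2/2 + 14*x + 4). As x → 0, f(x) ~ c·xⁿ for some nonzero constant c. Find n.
4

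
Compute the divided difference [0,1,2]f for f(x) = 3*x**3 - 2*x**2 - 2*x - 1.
7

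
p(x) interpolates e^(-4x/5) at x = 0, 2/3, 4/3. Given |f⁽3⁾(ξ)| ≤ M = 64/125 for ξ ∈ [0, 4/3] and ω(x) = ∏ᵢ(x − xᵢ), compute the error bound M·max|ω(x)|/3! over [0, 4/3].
512*sqrt(3)/91125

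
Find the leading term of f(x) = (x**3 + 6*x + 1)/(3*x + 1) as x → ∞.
x**2/3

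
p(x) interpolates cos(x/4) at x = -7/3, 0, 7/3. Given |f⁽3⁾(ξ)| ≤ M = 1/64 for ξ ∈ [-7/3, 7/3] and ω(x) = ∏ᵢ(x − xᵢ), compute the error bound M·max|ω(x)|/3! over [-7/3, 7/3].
343*sqrt(3)/46656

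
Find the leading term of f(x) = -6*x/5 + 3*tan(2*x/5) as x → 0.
8*x**3/125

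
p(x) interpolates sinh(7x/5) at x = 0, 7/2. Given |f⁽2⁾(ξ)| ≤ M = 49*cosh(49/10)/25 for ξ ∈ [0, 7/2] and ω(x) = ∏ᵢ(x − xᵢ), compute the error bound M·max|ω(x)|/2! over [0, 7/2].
2401*cosh(49/10)/800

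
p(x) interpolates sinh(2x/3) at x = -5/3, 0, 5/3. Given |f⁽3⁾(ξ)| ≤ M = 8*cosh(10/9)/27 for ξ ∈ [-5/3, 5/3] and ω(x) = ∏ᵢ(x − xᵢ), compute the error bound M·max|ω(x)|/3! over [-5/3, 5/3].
1000*sqrt(3)*cosh(10/9)/19683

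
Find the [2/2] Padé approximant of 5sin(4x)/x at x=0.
(20 - 112*x**2/3)/(4*x**2/5 + 1)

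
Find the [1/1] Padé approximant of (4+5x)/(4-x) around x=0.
(5*x/4 + 1)/(1 - x/4)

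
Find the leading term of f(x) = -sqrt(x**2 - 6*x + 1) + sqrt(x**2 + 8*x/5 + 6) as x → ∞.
19/5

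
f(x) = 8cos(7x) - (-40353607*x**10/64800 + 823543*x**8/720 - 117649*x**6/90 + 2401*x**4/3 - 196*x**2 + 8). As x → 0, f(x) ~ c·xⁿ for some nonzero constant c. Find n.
12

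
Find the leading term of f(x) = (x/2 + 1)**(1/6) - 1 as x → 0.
x/12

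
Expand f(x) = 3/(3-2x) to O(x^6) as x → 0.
1 + 2*x/3 + 4*x**2/9 + 8*x**3/27 + 16*x**4/81 + 32*x**5/243 + O(x**6)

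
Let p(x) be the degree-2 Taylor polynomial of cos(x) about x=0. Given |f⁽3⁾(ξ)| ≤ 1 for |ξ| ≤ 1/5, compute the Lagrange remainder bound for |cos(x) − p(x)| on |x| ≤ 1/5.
1/750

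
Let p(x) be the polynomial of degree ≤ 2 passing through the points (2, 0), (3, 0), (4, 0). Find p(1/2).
0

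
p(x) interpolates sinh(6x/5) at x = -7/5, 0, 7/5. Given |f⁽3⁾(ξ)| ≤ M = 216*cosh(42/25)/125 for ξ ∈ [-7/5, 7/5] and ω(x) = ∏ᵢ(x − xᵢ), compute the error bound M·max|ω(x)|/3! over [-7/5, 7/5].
2744*sqrt(3)*cosh(42/25)/15625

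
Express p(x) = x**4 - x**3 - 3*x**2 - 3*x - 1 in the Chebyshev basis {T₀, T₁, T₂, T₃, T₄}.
(-17/8)T₀ + (-15/4)T₁ - T₂ + (-1/4)T₃ + (1/8)T₄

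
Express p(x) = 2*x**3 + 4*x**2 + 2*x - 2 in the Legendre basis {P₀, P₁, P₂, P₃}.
(-2/3)P₀ + (16/5)P₁ + (8/3)P₂ + (4/5)P₃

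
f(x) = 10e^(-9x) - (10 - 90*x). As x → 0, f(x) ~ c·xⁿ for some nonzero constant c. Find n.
2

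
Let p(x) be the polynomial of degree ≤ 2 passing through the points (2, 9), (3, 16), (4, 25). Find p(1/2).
9/4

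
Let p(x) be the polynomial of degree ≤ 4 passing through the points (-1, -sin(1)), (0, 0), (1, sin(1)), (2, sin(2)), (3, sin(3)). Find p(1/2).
-5*sin(2)/32 + 3*sin(3)/128 + 95*sin(1)/128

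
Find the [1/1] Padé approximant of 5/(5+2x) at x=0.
1/(2*x/5 + 1)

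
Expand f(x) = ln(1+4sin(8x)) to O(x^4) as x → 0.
32*x - 512*x**2 + 31744*x**3/3 + O(x**4)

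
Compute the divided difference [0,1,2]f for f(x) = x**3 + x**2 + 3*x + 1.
4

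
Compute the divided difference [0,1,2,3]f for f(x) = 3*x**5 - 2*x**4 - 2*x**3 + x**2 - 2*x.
61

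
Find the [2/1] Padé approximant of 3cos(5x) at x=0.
3 - 75*x**2/2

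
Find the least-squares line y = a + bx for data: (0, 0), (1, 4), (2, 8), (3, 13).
a = -1/5, b = 43/10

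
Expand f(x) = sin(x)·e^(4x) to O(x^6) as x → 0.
x + 4*x**2 + 47*x**3/6 + 10*x**4 + 1121*x**5/120 + O(x**6)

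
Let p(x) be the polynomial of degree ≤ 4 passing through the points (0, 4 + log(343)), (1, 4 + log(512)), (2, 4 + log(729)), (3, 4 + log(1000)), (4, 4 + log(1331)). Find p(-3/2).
4 + log(2674547297698374264627183411732207537069567390474128814152676841976093056220135929130377352411751*11**(49/128)*3**(7/32)*5**(29/32)*7**(9/128)/251084069415467230553431576928306656644094217778561380515840000000000000000000000000000000000000)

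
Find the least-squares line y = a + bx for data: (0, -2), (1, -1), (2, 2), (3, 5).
a = -13/5, b = 12/5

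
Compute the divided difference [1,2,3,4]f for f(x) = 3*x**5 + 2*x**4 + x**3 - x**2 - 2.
216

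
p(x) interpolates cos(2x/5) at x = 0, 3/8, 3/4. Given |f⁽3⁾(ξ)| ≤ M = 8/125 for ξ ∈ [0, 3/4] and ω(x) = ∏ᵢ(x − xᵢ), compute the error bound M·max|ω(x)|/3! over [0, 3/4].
sqrt(3)/8000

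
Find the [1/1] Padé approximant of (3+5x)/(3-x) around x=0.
(5*x/3 + 1)/(1 - x/3)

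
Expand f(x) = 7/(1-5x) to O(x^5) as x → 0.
7 + 35*x + 175*x**2 + 875*x**3 + 4375*x**4 + O(x**5)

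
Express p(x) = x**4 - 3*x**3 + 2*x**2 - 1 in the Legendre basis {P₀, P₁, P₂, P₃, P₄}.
(-2/15)P₀ + (-9/5)P₁ + (40/21)P₂ + (-6/5)P₃ + (8/35)P₄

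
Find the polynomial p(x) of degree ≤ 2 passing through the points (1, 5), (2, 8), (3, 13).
x**2 + 4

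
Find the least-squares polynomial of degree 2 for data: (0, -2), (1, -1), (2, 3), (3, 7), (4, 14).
-73/35 + (4/7)x + (6/7)x²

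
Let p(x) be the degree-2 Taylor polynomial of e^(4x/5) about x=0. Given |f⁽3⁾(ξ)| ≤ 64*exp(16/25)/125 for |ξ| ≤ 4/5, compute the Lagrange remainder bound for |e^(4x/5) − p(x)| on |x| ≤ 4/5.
2048*exp(16/25)/46875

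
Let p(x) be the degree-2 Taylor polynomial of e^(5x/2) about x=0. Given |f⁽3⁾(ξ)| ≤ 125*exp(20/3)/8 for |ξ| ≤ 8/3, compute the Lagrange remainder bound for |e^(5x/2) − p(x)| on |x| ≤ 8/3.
4000*exp(20/3)/81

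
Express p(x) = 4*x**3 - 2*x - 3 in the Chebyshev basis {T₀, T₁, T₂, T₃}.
(-3)T₀ + T₁ + T₃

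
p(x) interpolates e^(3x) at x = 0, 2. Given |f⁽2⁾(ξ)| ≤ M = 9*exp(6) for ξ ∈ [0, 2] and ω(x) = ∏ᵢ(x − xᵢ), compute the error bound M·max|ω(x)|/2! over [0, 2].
9*exp(6)/2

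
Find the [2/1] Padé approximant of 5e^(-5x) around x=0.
(125*x**2/6 - 50*x/3 + 5)/(5*x/3 + 1)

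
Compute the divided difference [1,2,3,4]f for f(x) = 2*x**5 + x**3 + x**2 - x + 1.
131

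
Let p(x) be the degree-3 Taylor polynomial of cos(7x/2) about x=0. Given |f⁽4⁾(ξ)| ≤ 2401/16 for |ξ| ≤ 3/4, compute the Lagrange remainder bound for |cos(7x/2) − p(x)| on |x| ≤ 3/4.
64827/32768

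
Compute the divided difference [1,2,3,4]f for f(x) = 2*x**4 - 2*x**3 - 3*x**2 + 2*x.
18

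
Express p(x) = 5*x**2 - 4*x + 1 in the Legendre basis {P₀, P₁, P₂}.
(8/3)P₀ + (-4)P₁ + (10/3)P₂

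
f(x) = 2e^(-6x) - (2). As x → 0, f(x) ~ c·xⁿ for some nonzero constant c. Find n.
1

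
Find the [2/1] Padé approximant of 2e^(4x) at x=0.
(16*x**2/3 + 16*x/3 + 2)/(1 - 4*x/3)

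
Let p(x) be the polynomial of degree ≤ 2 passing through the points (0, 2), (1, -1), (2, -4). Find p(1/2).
1/2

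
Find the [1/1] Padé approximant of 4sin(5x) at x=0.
20*x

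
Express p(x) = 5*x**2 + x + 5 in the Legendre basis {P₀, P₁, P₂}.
(20/3)P₀ + P₁ + (10/3)P₂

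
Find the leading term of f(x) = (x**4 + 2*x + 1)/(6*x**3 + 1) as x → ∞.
x/6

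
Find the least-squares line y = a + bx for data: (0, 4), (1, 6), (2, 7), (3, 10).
a = 39/10, b = 19/10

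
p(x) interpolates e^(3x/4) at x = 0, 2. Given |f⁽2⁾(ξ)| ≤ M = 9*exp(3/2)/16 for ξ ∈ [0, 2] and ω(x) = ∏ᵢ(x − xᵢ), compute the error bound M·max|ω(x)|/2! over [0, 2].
9*exp(3/2)/32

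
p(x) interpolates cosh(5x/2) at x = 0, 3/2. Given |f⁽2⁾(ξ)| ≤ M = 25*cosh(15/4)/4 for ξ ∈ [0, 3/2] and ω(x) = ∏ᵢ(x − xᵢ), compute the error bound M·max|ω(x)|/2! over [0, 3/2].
225*cosh(15/4)/128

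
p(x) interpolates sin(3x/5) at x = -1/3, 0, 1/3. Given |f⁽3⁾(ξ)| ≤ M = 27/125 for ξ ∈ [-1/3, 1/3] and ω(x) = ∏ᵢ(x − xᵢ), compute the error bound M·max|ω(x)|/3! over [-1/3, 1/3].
sqrt(3)/3375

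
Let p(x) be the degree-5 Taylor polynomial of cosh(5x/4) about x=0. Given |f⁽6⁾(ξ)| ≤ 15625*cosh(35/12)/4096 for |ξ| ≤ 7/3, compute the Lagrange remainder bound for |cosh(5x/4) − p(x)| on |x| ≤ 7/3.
367653125*cosh(35/12)/429981696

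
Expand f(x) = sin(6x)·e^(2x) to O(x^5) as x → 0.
6*x + 12*x**2 - 24*x**3 - 64*x**4 + O(x**5)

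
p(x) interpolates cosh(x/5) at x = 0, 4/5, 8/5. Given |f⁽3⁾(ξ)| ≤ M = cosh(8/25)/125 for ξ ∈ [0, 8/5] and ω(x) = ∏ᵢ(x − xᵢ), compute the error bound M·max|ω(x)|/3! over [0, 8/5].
64*sqrt(3)*cosh(8/25)/421875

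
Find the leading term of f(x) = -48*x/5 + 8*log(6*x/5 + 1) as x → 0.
-144*x**2/25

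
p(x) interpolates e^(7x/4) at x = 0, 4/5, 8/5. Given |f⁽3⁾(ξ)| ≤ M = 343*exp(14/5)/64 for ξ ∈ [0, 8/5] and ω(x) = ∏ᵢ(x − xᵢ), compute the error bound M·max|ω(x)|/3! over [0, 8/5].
343*sqrt(3)*exp(14/5)/3375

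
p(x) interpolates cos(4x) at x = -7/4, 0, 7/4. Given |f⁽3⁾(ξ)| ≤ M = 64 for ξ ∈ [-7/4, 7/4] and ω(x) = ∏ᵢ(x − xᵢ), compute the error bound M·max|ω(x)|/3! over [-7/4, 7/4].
343*sqrt(3)/27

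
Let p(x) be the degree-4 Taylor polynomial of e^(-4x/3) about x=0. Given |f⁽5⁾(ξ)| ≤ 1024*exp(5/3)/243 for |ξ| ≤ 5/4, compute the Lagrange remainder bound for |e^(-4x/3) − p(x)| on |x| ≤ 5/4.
625*exp(5/3)/5832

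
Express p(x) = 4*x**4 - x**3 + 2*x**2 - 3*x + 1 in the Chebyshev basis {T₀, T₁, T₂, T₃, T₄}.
(7/2)T₀ + (-15/4)T₁ + (3)T₂ + (-1/4)T₃ + (1/2)T₄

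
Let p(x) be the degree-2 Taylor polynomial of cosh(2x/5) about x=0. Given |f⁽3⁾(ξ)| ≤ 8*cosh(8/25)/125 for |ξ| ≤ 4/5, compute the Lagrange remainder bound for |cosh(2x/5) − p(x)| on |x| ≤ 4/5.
256*cosh(8/25)/46875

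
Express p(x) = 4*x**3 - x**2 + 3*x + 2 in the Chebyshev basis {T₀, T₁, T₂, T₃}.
(3/2)T₀ + (6)T₁ + (-1/2)T₂ + T₃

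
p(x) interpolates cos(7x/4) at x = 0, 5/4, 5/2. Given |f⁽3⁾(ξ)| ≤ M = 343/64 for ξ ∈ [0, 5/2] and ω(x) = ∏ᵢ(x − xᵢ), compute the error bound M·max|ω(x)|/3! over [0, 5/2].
42875*sqrt(3)/110592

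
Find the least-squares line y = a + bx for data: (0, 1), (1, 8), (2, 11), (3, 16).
a = 9/5, b = 24/5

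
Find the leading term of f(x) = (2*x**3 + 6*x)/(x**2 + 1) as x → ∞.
2*x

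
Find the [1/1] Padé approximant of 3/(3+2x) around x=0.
1/(2*x/3 + 1)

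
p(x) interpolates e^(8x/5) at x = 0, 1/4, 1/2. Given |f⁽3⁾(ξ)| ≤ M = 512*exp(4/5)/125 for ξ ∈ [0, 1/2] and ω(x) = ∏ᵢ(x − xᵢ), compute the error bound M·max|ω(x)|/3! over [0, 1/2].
8*sqrt(3)*exp(4/5)/3375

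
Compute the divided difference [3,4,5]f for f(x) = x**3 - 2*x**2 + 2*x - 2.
10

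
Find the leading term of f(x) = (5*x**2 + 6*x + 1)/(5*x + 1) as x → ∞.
x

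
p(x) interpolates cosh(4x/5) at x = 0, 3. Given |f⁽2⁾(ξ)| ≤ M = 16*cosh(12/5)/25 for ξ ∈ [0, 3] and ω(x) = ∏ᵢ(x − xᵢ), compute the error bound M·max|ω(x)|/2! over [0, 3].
18*cosh(12/5)/25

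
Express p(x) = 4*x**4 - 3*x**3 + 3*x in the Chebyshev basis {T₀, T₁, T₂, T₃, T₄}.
(3/2)T₀ + (3/4)T₁ + (2)T₂ + (-3/4)T₃ + (1/2)T₄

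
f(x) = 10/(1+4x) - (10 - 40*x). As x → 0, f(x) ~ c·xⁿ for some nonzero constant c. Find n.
2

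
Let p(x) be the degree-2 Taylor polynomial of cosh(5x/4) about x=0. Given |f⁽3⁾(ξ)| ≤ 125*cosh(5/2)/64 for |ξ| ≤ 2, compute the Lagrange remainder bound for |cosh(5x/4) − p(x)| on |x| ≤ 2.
125*cosh(5/2)/48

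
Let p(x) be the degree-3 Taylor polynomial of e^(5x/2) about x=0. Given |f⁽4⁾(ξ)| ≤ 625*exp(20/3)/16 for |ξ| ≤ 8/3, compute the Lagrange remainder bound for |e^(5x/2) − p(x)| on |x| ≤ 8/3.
20000*exp(20/3)/243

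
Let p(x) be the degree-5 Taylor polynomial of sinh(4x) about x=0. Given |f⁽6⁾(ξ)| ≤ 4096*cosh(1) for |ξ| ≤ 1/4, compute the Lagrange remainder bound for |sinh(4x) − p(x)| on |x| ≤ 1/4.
cosh(1)/720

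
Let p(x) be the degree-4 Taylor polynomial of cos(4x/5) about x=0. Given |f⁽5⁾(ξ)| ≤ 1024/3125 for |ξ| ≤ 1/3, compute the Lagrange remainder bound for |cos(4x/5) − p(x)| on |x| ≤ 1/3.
128/11390625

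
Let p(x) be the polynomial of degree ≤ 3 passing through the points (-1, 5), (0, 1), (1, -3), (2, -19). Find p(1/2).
-1/4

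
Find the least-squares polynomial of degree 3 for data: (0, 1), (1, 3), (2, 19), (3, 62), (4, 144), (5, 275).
139/126 + (-1465/756)x + (199/126)x² + (211/108)x³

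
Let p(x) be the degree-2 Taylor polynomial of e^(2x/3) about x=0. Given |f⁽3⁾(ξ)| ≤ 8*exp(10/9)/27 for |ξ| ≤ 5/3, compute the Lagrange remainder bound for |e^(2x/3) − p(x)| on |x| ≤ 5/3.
500*exp(10/9)/2187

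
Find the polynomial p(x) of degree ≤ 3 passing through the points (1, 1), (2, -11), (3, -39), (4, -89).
-x**3 - 2*x**2 + x + 3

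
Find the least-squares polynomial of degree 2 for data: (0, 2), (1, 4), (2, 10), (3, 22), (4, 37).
69/35 + (-12/35)x + (16/7)x²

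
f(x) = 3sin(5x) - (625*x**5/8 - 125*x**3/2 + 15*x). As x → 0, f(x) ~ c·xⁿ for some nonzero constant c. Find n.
7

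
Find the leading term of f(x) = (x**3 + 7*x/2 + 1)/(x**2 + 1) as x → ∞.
x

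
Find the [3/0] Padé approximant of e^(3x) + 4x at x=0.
9*x**3/2 + 9*x**2/2 + 7*x + 1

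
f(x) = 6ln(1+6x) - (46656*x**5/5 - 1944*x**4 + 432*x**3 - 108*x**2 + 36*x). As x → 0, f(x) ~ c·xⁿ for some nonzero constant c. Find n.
6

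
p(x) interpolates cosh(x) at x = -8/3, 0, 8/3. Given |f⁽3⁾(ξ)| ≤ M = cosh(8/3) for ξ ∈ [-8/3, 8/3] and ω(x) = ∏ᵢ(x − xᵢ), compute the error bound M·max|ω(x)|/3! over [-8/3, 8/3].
512*sqrt(3)*cosh(8/3)/729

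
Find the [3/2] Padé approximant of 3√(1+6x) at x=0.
(81*x**3/4 + 243*x**2/4 + 27*x + 3)/(27*x**2/4 + 6*x + 1)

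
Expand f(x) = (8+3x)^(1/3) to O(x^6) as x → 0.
2 + x/4 - x**2/32 + 5*x**3/768 - 5*x**4/3072 + 11*x**5/24576 + O(x**6)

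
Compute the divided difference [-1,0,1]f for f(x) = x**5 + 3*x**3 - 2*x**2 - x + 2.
-2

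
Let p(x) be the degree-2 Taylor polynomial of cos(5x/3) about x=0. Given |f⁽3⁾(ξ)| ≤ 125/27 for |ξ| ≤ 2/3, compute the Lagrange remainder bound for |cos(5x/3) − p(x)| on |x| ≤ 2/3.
500/2187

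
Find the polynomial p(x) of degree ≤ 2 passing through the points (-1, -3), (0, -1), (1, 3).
x**2 + 3*x - 1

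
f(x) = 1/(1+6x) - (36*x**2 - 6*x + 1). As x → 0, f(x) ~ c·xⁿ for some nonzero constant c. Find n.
3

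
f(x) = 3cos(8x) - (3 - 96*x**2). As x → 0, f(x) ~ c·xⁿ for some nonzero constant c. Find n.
4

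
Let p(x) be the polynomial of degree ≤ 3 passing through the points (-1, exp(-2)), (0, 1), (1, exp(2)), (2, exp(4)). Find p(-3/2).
((-5*exp(4) - 35 + 21*exp(2))*exp(2) + 35)*exp(-2)/16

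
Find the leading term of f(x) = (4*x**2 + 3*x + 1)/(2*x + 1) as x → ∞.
2*x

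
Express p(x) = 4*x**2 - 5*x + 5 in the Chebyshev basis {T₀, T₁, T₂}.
(7)T₀ + (-5)T₁ + (2)T₂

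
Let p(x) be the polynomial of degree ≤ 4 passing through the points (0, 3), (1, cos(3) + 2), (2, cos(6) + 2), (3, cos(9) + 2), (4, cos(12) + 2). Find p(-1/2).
35*cos(12)/128 - 45*cos(9)/32 + 189*cos(6)/64 - 105*cos(3)/32 + 571/128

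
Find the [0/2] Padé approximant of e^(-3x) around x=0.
1/(9*x**2/2 + 3*x + 1)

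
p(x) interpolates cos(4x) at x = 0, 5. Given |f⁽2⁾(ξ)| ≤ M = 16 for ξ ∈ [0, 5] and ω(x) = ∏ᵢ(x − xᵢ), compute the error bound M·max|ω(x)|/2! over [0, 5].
50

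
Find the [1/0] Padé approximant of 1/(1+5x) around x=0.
1 - 5*x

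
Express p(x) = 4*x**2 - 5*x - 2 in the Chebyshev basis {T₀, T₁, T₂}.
(-5)T₁ + (2)T₂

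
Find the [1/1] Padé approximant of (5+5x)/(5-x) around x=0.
(x + 1)/(1 - x/5)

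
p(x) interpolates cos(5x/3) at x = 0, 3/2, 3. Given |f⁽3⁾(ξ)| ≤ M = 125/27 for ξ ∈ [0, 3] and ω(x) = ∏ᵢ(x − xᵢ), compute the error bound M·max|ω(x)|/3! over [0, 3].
125*sqrt(3)/216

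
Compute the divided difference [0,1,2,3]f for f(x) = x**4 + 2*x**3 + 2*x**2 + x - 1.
8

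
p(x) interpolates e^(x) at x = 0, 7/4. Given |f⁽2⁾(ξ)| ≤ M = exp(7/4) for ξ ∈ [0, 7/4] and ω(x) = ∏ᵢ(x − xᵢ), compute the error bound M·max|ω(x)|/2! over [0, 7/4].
49*exp(7/4)/128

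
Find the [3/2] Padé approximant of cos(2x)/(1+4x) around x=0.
(172*x**3/21 - 43*x**2/21 - 4*x + 1)/(1 - 337*x**2/21)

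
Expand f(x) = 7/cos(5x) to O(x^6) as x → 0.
7 + 175*x**2/2 + 21875*x**4/24 + O(x**6)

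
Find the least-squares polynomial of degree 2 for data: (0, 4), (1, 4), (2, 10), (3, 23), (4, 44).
21/5 + (-41/10)x + (7/2)x²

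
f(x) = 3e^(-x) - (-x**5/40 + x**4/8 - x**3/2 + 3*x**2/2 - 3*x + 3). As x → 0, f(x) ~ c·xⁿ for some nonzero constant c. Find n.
6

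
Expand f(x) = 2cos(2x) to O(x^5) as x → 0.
2 - 4*x**2 + 4*x**4/3 + O(x**5)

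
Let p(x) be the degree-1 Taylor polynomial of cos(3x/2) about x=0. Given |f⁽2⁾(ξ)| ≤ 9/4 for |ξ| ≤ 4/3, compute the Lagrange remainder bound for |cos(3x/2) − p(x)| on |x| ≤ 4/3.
2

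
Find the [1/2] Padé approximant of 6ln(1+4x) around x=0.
24*x/(-4*x**2/3 + 2*x + 1)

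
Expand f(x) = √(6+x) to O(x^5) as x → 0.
sqrt(6) + sqrt(6)*x/12 - sqrt(6)*x**2/288 + sqrt(6)*x**3/3456 - 5*sqrt(6)*x**4/165888 + O(x**5)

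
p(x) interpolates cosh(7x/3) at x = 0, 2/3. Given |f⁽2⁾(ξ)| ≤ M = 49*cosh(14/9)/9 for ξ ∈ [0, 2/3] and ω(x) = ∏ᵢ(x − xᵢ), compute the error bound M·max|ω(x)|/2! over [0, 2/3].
49*cosh(14/9)/162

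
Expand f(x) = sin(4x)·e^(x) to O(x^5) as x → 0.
4*x + 4*x**2 - 26*x**3/3 - 10*x**4 + O(x**5)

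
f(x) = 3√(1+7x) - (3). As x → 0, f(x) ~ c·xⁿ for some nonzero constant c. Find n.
1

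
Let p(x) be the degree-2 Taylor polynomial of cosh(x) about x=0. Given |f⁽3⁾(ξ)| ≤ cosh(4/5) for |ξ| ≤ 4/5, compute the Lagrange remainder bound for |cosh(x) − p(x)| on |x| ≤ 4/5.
32*cosh(4/5)/375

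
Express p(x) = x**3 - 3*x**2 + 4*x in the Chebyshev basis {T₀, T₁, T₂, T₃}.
(-3/2)T₀ + (19/4)T₁ + (-3/2)T₂ + (1/4)T₃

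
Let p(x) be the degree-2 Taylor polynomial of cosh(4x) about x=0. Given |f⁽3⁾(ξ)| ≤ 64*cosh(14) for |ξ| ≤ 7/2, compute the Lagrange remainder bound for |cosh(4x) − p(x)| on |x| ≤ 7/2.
1372*cosh(14)/3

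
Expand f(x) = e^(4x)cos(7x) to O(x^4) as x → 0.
1 + 4*x - 33*x**2/2 - 262*x**3/3 + O(x**4)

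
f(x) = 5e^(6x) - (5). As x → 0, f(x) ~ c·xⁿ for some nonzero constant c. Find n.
1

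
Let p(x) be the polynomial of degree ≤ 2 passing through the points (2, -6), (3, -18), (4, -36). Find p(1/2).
3/4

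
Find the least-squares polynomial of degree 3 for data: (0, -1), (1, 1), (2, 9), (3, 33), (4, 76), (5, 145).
-107/126 + (-463/756)x + (115/126)x² + (109/108)x³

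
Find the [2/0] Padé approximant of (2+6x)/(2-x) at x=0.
7*x**2/4 + 7*x/2 + 1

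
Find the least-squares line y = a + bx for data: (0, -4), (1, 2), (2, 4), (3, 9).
a = -17/5, b = 41/10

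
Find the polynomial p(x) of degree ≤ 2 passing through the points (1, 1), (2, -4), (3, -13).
-2*x**2 + x + 2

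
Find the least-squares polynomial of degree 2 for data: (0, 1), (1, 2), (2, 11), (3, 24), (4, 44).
4/5 + (-6/5)x + (3)x²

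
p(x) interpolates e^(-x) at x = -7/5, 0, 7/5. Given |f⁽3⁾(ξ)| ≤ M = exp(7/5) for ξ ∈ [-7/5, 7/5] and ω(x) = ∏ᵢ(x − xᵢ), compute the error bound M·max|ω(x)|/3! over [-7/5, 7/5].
343*sqrt(3)*exp(7/5)/3375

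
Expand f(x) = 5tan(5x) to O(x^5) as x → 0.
25*x + 625*x**3/3 + O(x**5)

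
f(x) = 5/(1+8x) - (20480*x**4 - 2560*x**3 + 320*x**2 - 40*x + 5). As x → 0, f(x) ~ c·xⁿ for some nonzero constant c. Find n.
5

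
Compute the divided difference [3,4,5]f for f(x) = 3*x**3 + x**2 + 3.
37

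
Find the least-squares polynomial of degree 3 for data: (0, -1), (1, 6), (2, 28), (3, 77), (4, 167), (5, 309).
-62/63 + (1409/378)x + (289/252)x² + (227/108)x³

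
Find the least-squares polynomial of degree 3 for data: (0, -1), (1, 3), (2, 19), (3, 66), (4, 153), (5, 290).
-40/63 + (-271/189)x + (473/252)x² + (217/108)x³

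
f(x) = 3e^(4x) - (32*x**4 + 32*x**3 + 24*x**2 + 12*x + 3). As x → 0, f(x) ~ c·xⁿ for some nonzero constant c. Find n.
5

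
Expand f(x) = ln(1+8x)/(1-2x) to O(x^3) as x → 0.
8*x - 16*x**2 + O(x**3)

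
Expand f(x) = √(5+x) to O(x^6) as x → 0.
sqrt(5) + sqrt(5)*x/10 - sqrt(5)*x**2/200 + sqrt(5)*x**3/2000 - sqrt(5)*x**4/16000 + 7*sqrt(5)*x**5/800000 + O(x**6)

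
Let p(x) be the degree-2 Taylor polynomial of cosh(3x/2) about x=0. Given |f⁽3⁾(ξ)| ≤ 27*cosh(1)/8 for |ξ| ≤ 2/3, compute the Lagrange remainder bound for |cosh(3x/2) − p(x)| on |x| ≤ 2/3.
cosh(1)/6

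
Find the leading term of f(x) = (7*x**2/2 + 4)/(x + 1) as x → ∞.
7*x/2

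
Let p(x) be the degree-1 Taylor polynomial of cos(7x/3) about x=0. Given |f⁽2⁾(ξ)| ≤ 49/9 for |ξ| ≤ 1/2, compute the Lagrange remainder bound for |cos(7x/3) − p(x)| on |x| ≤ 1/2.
49/72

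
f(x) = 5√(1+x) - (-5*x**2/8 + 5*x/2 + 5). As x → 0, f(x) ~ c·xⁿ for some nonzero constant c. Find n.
3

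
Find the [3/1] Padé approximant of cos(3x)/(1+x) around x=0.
(27*x**3/8 - 99*x**2/28 - 27*x/28 + 1)/(x/28 + 1)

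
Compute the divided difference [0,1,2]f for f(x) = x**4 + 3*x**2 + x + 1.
10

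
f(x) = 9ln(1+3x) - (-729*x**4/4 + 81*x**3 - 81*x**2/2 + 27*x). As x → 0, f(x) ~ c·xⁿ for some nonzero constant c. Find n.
5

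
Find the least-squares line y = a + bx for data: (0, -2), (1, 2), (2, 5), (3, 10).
a = -21/10, b = 39/10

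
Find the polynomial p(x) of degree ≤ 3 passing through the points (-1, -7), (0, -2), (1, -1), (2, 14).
3*x**3 - 2*x**2 - 2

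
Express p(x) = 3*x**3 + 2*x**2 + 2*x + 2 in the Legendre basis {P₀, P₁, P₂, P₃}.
(8/3)P₀ + (19/5)P₁ + (4/3)P₂ + (6/5)P₃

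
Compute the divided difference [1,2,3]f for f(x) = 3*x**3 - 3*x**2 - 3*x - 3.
15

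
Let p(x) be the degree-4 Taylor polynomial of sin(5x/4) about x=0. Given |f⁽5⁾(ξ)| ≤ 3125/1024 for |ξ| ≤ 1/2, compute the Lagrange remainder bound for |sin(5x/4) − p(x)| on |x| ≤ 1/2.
625/786432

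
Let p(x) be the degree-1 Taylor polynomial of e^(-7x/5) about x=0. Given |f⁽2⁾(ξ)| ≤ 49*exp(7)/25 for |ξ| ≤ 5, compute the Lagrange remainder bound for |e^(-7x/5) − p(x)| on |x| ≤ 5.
49*exp(7)/2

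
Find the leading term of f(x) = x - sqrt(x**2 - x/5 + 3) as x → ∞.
1/10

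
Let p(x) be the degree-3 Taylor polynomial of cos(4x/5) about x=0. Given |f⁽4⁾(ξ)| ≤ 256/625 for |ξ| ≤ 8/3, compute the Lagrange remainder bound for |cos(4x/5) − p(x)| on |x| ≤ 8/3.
131072/151875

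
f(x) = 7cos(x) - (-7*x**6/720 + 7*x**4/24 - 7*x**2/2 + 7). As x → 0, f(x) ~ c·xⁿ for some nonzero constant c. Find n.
8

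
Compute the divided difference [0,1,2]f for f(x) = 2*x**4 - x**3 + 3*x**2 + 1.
14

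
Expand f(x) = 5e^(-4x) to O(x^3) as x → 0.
5 - 20*x + 40*x**2 + O(x**3)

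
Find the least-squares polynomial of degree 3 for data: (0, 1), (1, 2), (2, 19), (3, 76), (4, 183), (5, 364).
10/9 + (-157/54)x + (5/18)x² + (80/27)x³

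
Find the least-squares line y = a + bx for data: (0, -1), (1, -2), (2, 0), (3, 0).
a = -3/2, b = 1/2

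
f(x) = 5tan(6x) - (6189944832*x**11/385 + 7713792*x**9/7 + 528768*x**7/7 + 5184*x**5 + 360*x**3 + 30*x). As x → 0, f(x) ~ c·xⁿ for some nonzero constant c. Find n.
13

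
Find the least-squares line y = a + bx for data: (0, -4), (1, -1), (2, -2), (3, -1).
a = -16/5, b = 4/5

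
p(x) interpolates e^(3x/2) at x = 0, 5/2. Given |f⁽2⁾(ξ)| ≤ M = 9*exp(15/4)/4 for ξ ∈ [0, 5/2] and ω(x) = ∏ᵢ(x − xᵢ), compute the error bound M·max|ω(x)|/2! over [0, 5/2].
225*exp(15/4)/128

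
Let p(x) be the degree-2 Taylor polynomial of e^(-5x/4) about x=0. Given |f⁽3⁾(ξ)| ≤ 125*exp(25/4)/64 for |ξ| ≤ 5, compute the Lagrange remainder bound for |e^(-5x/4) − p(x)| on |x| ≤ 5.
15625*exp(25/4)/384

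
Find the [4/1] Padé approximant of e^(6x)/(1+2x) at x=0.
(378*x**4/55 + 72*x**3/11 + 342*x**2/55 + 168*x/55 + 1)/(1 - 52*x/55)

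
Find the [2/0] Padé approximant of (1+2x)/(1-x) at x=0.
3*x**2 + 3*x + 1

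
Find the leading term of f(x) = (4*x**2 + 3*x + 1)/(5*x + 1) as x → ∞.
4*x/5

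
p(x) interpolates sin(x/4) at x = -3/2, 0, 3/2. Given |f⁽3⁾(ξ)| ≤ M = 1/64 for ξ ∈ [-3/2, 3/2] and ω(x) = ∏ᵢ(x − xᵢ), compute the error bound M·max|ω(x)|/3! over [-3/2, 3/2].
sqrt(3)/512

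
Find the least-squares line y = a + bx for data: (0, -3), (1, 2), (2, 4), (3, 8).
a = -5/2, b = 7/2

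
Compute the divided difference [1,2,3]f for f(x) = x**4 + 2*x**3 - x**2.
36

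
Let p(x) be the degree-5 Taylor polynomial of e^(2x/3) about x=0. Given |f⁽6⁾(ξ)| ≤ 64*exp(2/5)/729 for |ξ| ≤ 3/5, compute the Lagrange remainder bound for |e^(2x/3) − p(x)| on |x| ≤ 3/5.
4*exp(2/5)/703125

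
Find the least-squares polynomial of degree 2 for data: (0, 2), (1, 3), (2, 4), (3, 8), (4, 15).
82/35 + (-83/70)x + (15/14)x²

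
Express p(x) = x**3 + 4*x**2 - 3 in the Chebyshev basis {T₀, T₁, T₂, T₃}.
-T₀ + (3/4)T₁ + (2)T₂ + (1/4)T₃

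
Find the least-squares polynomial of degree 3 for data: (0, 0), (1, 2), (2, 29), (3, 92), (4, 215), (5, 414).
-11/42 + (-391/252)x + (73/42)x² + (109/36)x³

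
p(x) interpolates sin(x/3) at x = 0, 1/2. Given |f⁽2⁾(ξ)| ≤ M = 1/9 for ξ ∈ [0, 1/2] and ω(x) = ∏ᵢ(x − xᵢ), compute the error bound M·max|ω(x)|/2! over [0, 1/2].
1/288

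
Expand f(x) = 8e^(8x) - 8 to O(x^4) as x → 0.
64*x + 256*x**2 + 2048*x**3/3 + O(x**4)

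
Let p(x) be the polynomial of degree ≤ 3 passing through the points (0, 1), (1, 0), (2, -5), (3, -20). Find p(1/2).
5/8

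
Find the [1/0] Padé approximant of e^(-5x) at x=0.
1 - 5*x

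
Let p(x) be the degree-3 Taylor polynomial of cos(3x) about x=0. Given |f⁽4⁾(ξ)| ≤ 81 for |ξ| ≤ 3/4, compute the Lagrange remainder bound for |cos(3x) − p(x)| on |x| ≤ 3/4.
2187/2048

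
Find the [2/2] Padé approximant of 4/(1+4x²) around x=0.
4/(4*x**2 + 1)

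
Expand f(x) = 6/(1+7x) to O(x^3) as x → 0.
6 - 42*x + 294*x**2 + O(x**3)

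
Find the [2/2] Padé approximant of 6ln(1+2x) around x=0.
12*x*(x + 1)/(2*x**2/3 + 2*x + 1)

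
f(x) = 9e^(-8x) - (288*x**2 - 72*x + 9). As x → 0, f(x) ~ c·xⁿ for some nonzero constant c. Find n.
3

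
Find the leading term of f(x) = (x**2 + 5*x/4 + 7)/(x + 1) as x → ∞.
x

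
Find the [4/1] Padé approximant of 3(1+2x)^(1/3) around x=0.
(16*x**4/81 - 64*x**3/135 + 8*x**2/5 + 32*x/5 + 3)/(22*x/15 + 1)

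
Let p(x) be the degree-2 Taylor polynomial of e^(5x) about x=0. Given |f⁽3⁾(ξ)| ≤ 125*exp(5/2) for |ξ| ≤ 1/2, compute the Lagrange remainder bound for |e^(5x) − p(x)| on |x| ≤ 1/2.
125*exp(5/2)/48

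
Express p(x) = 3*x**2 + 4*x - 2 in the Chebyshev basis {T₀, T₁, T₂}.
(-1/2)T₀ + (4)T₁ + (3/2)T₂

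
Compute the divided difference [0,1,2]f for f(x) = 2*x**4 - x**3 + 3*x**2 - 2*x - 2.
14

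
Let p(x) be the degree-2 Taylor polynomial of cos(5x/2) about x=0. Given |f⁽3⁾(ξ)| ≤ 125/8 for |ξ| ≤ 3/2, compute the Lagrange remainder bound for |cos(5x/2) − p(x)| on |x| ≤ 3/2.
1125/128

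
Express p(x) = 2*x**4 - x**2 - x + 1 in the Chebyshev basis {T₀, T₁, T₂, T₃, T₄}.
(5/4)T₀ - T₁ + (1/2)T₂ + (1/4)T₄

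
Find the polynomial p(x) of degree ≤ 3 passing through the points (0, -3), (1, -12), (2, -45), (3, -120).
-3*x**3 - 3*x**2 - 3*x - 3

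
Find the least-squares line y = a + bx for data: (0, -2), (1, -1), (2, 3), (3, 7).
a = -29/10, b = 31/10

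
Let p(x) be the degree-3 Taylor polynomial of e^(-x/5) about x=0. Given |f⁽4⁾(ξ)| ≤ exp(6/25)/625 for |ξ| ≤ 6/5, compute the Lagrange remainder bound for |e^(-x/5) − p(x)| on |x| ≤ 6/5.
54*exp(6/25)/390625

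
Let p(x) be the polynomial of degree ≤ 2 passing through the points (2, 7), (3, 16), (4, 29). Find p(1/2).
1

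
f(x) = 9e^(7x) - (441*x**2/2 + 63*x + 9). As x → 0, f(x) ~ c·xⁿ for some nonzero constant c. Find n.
3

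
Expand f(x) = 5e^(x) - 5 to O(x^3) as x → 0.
5*x + 5*x**2/2 + O(x**3)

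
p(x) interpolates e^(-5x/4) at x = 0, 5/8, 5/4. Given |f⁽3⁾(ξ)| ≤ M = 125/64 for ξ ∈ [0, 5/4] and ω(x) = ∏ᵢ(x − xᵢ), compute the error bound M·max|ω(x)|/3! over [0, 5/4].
15625*sqrt(3)/884736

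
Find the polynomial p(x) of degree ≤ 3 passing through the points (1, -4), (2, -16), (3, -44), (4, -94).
-x**3 - 2*x**2 + x - 2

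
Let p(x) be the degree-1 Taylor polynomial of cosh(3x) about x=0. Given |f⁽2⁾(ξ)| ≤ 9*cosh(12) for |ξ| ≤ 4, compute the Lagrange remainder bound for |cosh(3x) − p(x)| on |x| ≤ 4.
72*cosh(12)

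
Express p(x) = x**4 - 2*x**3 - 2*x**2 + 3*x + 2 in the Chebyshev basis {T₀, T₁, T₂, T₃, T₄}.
(11/8)T₀ + (3/2)T₁ + (-1/2)T₂ + (-1/2)T₃ + (1/8)T₄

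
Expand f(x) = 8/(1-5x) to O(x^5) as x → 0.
8 + 40*x + 200*x**2 + 1000*x**3 + 5000*x**4 + O(x**5)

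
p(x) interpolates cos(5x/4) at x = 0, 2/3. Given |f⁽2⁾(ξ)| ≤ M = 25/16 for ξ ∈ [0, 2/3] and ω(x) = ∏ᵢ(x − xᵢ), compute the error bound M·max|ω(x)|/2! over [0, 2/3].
25/288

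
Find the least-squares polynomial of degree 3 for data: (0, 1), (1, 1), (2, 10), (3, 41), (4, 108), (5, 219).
145/126 + (-1165/756)x + (-64/63)x² + (217/108)x³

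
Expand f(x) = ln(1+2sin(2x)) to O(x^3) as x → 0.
4*x - 8*x**2 + O(x**3)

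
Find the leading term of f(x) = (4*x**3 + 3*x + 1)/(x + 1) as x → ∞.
4*x**2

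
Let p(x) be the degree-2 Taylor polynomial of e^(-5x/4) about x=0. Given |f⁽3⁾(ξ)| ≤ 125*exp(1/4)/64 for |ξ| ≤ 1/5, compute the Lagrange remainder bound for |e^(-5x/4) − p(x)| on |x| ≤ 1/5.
exp(1/4)/384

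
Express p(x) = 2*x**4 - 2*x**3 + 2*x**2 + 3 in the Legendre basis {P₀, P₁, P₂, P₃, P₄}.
(61/15)P₀ + (-6/5)P₁ + (52/21)P₂ + (-4/5)P₃ + (16/35)P₄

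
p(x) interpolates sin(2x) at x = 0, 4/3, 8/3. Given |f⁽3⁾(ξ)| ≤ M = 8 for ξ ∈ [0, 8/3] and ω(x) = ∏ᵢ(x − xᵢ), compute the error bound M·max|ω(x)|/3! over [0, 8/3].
512*sqrt(3)/729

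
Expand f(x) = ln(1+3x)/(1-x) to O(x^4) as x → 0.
3*x - 3*x**2/2 + 15*x**3/2 + O(x**4)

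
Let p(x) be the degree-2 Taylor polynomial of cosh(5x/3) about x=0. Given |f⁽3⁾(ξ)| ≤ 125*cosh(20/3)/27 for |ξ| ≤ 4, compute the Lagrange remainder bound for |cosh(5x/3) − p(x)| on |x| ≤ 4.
4000*cosh(20/3)/81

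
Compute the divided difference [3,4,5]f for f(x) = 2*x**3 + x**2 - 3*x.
25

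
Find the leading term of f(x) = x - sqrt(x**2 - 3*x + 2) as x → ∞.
3/2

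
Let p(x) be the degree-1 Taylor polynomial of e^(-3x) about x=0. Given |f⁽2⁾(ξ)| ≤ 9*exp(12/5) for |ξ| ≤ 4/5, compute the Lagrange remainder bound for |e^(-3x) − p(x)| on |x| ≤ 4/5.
72*exp(12/5)/25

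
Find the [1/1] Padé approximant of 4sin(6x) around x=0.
24*x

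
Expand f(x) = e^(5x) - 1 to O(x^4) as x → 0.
5*x + 25*x**2/2 + 125*x**3/6 + O(x**4)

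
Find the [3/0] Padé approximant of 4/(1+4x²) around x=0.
4 - 16*x**2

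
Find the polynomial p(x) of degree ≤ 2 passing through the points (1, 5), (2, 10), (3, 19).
2*x**2 - x + 4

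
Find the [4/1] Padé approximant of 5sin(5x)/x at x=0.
3125*x**4/24 - 625*x**2/6 + 25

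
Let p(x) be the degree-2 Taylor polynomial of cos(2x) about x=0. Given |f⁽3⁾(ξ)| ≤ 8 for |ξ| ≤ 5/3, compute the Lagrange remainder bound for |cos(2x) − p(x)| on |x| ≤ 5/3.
500/81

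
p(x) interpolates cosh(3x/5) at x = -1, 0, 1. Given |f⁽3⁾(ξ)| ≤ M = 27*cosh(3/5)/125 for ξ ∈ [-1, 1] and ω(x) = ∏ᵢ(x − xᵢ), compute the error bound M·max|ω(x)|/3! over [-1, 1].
sqrt(3)*cosh(3/5)/125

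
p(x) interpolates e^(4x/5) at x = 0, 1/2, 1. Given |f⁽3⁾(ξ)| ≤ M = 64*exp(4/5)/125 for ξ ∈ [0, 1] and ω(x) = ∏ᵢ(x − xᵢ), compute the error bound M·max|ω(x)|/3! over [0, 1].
8*sqrt(3)*exp(4/5)/3375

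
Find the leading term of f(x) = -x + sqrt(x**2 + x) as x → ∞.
1/2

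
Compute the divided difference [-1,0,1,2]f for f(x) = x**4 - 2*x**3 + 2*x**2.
0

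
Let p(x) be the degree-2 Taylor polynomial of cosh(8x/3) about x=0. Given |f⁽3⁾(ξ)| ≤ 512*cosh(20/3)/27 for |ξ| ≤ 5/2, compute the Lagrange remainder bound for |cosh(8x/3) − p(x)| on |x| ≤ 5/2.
4000*cosh(20/3)/81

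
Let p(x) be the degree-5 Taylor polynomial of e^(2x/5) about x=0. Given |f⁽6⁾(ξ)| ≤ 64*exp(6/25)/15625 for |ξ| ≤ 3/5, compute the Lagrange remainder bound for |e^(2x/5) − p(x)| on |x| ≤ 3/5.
324*exp(6/25)/1220703125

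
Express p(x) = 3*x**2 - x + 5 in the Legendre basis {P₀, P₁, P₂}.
(6)P₀ - P₁ + (2)P₂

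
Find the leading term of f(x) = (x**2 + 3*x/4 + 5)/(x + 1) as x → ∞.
x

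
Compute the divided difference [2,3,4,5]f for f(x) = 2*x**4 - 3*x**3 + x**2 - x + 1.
25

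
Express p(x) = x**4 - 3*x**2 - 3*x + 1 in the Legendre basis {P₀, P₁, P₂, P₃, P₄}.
(1/5)P₀ + (-3)P₁ + (-10/7)P₂ + (8/35)P₄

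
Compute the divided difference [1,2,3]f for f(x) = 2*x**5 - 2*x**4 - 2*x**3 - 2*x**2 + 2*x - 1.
116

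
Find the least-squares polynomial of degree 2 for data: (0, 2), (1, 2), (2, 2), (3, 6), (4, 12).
16/7 + (-76/35)x + (8/7)x²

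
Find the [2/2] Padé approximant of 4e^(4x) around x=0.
(16*x**2/3 + 8*x + 4)/(4*x**2/3 - 2*x + 1)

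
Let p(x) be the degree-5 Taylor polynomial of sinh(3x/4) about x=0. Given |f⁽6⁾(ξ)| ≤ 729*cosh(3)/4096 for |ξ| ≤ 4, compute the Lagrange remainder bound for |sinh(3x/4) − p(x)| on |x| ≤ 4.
81*cosh(3)/80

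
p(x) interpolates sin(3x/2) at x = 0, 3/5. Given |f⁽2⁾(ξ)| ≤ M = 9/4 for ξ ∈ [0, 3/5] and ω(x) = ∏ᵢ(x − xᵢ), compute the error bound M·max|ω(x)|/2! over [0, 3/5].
81/800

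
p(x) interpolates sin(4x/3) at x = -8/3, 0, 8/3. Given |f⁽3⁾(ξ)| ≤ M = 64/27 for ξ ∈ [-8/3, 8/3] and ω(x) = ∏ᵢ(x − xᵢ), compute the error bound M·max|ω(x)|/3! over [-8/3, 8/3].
32768*sqrt(3)/19683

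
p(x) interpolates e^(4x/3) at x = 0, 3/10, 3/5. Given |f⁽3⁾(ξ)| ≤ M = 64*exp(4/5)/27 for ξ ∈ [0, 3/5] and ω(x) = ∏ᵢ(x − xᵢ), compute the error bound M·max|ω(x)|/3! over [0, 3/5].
8*sqrt(3)*exp(4/5)/3375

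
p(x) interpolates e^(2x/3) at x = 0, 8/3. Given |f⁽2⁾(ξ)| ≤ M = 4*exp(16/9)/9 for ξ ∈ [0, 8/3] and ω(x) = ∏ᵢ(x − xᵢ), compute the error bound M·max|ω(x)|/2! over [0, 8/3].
32*exp(16/9)/81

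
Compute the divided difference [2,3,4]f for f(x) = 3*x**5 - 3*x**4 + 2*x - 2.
690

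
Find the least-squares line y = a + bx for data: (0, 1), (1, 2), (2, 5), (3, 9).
a = 1/5, b = 27/10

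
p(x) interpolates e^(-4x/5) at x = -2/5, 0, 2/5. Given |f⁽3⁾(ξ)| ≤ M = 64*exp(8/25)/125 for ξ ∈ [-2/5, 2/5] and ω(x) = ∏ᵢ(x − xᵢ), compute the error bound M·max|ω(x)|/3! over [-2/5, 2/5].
512*sqrt(3)*exp(8/25)/421875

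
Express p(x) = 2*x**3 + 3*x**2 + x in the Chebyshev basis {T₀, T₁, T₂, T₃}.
(3/2)T₀ + (5/2)T₁ + (3/2)T₂ + (1/2)T₃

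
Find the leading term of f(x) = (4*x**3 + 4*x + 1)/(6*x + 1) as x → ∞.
2*x**2/3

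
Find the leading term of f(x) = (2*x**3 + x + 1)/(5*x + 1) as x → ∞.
2*x**2/5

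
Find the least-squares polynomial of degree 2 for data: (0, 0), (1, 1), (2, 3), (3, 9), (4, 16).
3/35 + (-4/7)x + (8/7)x²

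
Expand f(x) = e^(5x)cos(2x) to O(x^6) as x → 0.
1 + 5*x + 21*x**2/2 + 65*x**3/6 + 41*x**4/24 - 295*x**5/24 + O(x**6)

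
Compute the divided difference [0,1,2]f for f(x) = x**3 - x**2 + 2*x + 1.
2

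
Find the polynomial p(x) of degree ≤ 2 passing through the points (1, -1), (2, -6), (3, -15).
-2*x**2 + x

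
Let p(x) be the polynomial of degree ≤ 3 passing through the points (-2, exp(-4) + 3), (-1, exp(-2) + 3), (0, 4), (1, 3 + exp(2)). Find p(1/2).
(-5*exp(2) + 1 + (5*exp(2) + 63)*exp(4))*exp(-4)/16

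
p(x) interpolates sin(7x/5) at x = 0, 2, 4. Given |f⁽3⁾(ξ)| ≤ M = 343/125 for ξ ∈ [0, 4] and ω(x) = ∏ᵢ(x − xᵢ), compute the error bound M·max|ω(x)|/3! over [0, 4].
2744*sqrt(3)/3375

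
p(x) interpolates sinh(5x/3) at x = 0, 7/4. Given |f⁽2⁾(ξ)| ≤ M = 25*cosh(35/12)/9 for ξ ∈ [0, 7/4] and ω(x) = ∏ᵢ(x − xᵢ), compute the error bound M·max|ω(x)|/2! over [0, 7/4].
1225*cosh(35/12)/1152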